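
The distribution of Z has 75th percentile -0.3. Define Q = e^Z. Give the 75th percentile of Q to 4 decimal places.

e^Z is increasing, so P_{75}(Q) = g(P_{75}(Z)) ≈ 0.7408.

75th percentile of Q = 0.7408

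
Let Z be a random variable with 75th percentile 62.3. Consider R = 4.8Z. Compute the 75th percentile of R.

75th percentile of R = 299.04

Since a = 4.8 > 0 the transformation is increasing, so the 75th percentile of R = a·(P_{75} of Z) + b = 4.8·62.3 = 299.04.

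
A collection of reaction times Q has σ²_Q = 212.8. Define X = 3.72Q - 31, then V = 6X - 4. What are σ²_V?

σ²_X = 3.72²·212.8 = 2944.81152.
σ²_V = 6²·2944.81152 = 106013.21472.

σ²_V = 106013.21472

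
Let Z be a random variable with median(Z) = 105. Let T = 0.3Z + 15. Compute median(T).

median(T) = 46.5

A linear map preserves order up to sign, so median(T) = a·median(Z) + b = 0.3·105 + 15 = 46.5.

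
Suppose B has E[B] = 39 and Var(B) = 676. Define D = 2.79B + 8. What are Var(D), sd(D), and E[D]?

Var(D) = 5262.0516, sd(D) = 72.54, E[D] = 116.81

D = 2.79B + 8 is linear with a = 2.79, b = 8.
Var(D) = a²·Var(B) = 2.79²·676 = 5262.0516 (the additive constant 8 does not affect variance).
sd(B) = √676 = 26.
sd(D) = |a|·sd(B) = |2.79|·26 = 72.54.
E[D] = a·E[B] + b = 2.79·39 + 8 = 116.81.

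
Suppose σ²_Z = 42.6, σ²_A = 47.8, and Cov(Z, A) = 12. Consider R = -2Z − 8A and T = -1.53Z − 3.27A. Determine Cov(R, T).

Cov(R, T) = 1606.164

By bilinearity, Cov(R, T) = ac·σ²_Z + bd·σ²_A + (ad+bc)·Cov(Z, A), with a=-2, b=-8, c=-1.53, d=-3.27.
ac·σ²_Z = (-2)·(-1.53)·42.6 = 130.356
bd·σ²_A = (-8)·(-3.27)·47.8 = 1250.448
(ad+bc)·Cov(Z, A) = (18.78)·12 = 225.36
Cov(R, T) = 130.356 + 1250.448 + 225.36 = 1606.164.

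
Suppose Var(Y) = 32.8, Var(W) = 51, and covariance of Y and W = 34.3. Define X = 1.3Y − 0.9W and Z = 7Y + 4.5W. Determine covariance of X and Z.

By bilinearity, covariance of X and Z = ac·Var(Y) + bd·Var(W) + (ad+bc)·covariance of Y and W, with a=1.3, b=-0.9, c=7, d=4.5.
ac·Var(Y) = 1.3·7·32.8 = 298.48
bd·Var(W) = (-0.9)·4.5·51 = -206.55
(ad+bc)·covariance of Y and W = (-0.45)·34.3 = -15.435
covariance of X and Z = 298.48 + (-206.55) + (-15.435) = 76.495.

covariance of X and Z = 76.495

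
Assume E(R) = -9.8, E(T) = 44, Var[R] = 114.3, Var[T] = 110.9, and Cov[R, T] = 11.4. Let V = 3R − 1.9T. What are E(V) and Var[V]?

E(V) = -113, Var[V] = 1299.089

E(V) = 3·E(R) + (-1.9)·E(T) = 3·(-9.8) + (-1.9)·44 = -113.
Var[V] = a²·Var[R] + b²·Var[T] + 2ab·Cov[R, T] with a = 3, b = -1.9.
= 3²·114.3 + (-1.9)²·110.9 + 2·3·(-1.9)·11.4
= 1028.7 + 400.349 + (-129.96) = 1299.089.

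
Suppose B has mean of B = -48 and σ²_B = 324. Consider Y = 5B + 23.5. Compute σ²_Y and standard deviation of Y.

Y = 5B + 23.5 is linear with a = 5, b = 23.5.
σ²_Y = a²·σ²_B = 5²·324 = 8100 (the additive constant 23.5 does not affect variance).
standard deviation of B = √324 = 18.
standard deviation of Y = |a|·standard deviation of B = |5|·18 = 90.

σ²_Y = 8100, standard deviation of Y = 90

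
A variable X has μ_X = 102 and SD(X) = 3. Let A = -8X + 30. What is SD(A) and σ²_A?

A = -8X + 30 is linear with a = -8, b = 30.
SD(A) = |a|·SD(X) = |-8|·3 = 24.
σ²_X = 3² = 9.
σ²_A = a²·σ²_X = (-8)²·9 = 576 (the additive constant 30 does not affect variance).

SD(A) = 24, σ²_A = 576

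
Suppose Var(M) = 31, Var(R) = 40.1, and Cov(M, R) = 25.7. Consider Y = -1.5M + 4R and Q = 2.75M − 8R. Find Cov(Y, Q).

Cov(Y, Q) = -819.975

By bilinearity, Cov(Y, Q) = ac·Var(M) + bd·Var(R) + (ad+bc)·Cov(M, R), with a=-1.5, b=4, c=2.75, d=-8.
ac·Var(M) = (-1.5)·2.75·31 = -127.875
bd·Var(R) = 4·(-8)·40.1 = -1283.2
(ad+bc)·Cov(M, R) = (23)·25.7 = 591.1
Cov(Y, Q) = -127.875 + (-1283.2) + 591.1 = -819.975.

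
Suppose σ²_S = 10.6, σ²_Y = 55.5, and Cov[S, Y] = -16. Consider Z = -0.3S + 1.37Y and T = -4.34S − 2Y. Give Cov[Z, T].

By bilinearity, Cov[Z, T] = ac·σ²_S + bd·σ²_Y + (ad+bc)·Cov[S, Y], with a=-0.3, b=1.37, c=-4.34, d=-2.
ac·σ²_S = (-0.3)·(-4.34)·10.6 = 13.8012
bd·σ²_Y = 1.37·(-2)·55.5 = -152.07
(ad+bc)·Cov[S, Y] = (-5.3458)·(-16) = 85.5328
Cov[Z, T] = 13.8012 + (-152.07) + 85.5328 = -52.736.

Cov[Z, T] = -52.736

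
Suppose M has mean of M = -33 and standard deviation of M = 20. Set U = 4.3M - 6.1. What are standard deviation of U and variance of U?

standard deviation of U = 86, variance of U = 7396

U = 4.3M - 6.1 is linear with a = 4.3, b = -6.1.
standard deviation of U = |a|·standard deviation of M = |4.3|·20 = 86.
variance of M = 20² = 400.
variance of U = a²·variance of M = 4.3²·400 = 7396 (the additive constant -6.1 does not affect variance).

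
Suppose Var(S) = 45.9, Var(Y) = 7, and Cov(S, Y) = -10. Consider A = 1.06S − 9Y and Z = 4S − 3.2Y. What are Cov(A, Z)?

By bilinearity, Cov(A, Z) = ac·Var(S) + bd·Var(Y) + (ad+bc)·Cov(S, Y), with a=1.06, b=-9, c=4, d=-3.2.
ac·Var(S) = 1.06·4·45.9 = 194.616
bd·Var(Y) = (-9)·(-3.2)·7 = 201.6
(ad+bc)·Cov(S, Y) = (-39.392)·(-10) = 393.92
Cov(A, Z) = 194.616 + 201.6 + 393.92 = 790.136.

Cov(A, Z) = 790.136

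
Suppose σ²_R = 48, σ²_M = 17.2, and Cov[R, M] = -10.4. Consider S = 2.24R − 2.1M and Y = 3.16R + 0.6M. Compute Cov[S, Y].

Cov[S, Y] = 373.128

By bilinearity, Cov[S, Y] = ac·σ²_R + bd·σ²_M + (ad+bc)·Cov[R, M], with a=2.24, b=-2.1, c=3.16, d=0.6.
ac·σ²_R = 2.24·3.16·48 = 339.7632
bd·σ²_M = (-2.1)·0.6·17.2 = -21.672
(ad+bc)·Cov[R, M] = (-5.292)·(-10.4) = 55.0368
Cov[S, Y] = 339.7632 + (-21.672) + 55.0368 = 373.128.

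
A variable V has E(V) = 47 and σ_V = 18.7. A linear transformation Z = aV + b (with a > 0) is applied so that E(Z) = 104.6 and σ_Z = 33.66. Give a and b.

σ_Z = a·σ_V (a > 0), so a = 33.66/18.7 = 1.8.
E(Z) = a·E(V) + b, so b = 104.6 − 1.8·47 = 20.

a = 1.8, b = 20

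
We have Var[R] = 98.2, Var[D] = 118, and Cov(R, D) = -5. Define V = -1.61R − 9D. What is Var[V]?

Var[V] = a²·Var[R] + b²·Var[D] + 2ab·Cov(R, D) with a = -1.61, b = -9.
= (-1.61)²·98.2 + (-9)²·118 + 2·(-1.61)·(-9)·(-5)
= 254.54422 + 9558 + (-144.9) = 9667.64422.

Var[V] = 9667.64422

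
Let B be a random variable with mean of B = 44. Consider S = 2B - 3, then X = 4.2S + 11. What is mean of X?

mean of S = 2·44 + (-3) = 85.
mean of X = 4.2·85 + 11 = 368.

mean of X = 368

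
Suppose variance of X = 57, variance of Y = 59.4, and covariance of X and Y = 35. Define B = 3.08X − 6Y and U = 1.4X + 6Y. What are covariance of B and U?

By bilinearity, covariance of B and U = ac·variance of X + bd·variance of Y + (ad+bc)·covariance of X and Y, with a=3.08, b=-6, c=1.4, d=6.
ac·variance of X = 3.08·1.4·57 = 245.784
bd·variance of Y = (-6)·6·59.4 = -2138.4
(ad+bc)·covariance of X and Y = (10.08)·35 = 352.8
covariance of B and U = 245.784 + (-2138.4) + 352.8 = -1539.816.

covariance of B and U = -1539.816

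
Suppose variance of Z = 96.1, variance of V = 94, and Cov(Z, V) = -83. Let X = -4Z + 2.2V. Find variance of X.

variance of X = a²·variance of Z + b²·variance of V + 2ab·Cov(Z, V) with a = -4, b = 2.2.
= (-4)²·96.1 + 2.2²·94 + 2·(-4)·2.2·(-83)
= 1537.6 + 454.96 + 1460.8 = 3453.36.

variance of X = 3453.36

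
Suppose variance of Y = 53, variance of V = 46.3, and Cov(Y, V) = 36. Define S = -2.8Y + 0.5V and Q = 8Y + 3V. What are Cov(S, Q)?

By bilinearity, Cov(S, Q) = ac·variance of Y + bd·variance of V + (ad+bc)·Cov(Y, V), with a=-2.8, b=0.5, c=8, d=3.
ac·variance of Y = (-2.8)·8·53 = -1187.2
bd·variance of V = 0.5·3·46.3 = 69.45
(ad+bc)·Cov(Y, V) = (-4.4)·36 = -158.4
Cov(S, Q) = -1187.2 + 69.45 + (-158.4) = -1276.15.

Cov(S, Q) = -1276.15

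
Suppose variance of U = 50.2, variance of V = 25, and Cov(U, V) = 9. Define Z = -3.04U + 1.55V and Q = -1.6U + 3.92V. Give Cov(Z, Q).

By bilinearity, Cov(Z, Q) = ac·variance of U + bd·variance of V + (ad+bc)·Cov(U, V), with a=-3.04, b=1.55, c=-1.6, d=3.92.
ac·variance of U = (-3.04)·(-1.6)·50.2 = 244.1728
bd·variance of V = 1.55·3.92·25 = 151.9
(ad+bc)·Cov(U, V) = (-14.3968)·9 = -129.5712
Cov(Z, Q) = 244.1728 + 151.9 + (-129.5712) = 266.5016.

Cov(Z, Q) = 266.5016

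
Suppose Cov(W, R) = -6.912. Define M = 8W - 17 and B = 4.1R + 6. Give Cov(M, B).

Cov(M, B) = a·c·Cov(W, R) = 8·4.1·(-6.912) = -226.7136. Additive constants drop out.

Cov(M, B) = -226.7136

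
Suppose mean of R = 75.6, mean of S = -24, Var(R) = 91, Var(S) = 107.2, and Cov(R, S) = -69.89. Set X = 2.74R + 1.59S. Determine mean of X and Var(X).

mean of X = 2.74·mean of R + 1.59·mean of S = 2.74·75.6 + 1.59·(-24) = 168.984.
Var(X) = a²·Var(R) + b²·Var(S) + 2ab·Cov(R, S) with a = 2.74, b = 1.59.
= 2.74²·91 + 1.59²·107.2 + 2·2.74·1.59·(-69.89)
= 683.1916 + 271.01232 + (-608.965548) = 345.238372.

mean of X = 168.984, Var(X) = 345.238372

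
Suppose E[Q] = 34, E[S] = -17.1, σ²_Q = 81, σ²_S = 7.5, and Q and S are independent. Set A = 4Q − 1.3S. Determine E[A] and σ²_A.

E[A] = 158.23, σ²_A = 1308.675

E[A] = 4·E[Q] + (-1.3)·E[S] = 4·34 + (-1.3)·(-17.1) = 158.23.
σ²_A = a²·σ²_Q + b²·σ²_S + 2ab·Cov[Q, S] with a = 4, b = -1.3.
Independence gives Cov[Q, S] = 0.
= 4²·81 + (-1.3)²·7.5 + 2·4·(-1.3)·0
= 1296 + 12.675 + 0 = 1308.675.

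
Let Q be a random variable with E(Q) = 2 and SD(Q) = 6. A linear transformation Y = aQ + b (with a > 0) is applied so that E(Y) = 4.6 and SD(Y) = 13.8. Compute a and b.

SD(Y) = a·SD(Q) (a > 0), so a = 13.8/6 = 2.3.
E(Y) = a·E(Q) + b, so b = 4.6 − 2.3·2 = 0.

a = 2.3, b = 0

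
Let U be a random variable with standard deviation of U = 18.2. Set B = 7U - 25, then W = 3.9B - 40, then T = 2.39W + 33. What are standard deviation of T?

standard deviation of B = |7|·18.2 = 127.4.
standard deviation of W = |3.9|·127.4 = 496.86.
standard deviation of T = |2.39|·496.86 = 1187.4954.

standard deviation of T = 1187.4954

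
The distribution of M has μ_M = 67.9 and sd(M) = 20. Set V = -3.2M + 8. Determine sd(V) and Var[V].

sd(V) = 64, Var[V] = 4096

V = -3.2M + 8 is linear with a = -3.2, b = 8.
sd(V) = |a|·sd(M) = |-3.2|·20 = 64.
Var[M] = 20² = 400.
Var[V] = a²·Var[M] = (-3.2)²·400 = 4096 (the additive constant 8 does not affect variance).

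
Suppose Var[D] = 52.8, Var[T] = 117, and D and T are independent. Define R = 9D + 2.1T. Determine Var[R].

Var[R] = 4792.77

Var[R] = a²·Var[D] + b²·Var[T] + 2ab·Cov[D, T] with a = 9, b = 2.1.
Independence gives Cov[D, T] = 0.
= 9²·52.8 + 2.1²·117 + 2·9·2.1·0
= 4276.8 + 515.97 + 0 = 4792.77.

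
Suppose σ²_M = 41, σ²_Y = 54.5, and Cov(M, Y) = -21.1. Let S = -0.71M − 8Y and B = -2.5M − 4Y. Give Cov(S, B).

By bilinearity, Cov(S, B) = ac·σ²_M + bd·σ²_Y + (ad+bc)·Cov(M, Y), with a=-0.71, b=-8, c=-2.5, d=-4.
ac·σ²_M = (-0.71)·(-2.5)·41 = 72.775
bd·σ²_Y = (-8)·(-4)·54.5 = 1744
(ad+bc)·Cov(M, Y) = (22.84)·(-21.1) = -481.924
Cov(S, B) = 72.775 + 1744 + (-481.924) = 1334.851.

Cov(S, B) = 1334.851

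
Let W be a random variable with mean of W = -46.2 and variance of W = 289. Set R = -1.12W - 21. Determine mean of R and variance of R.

mean of R = 30.744, variance of R = 362.5216

R = -1.12W - 21 is linear with a = -1.12, b = -21.
mean of R = a·mean of W + b = (-1.12)·(-46.2) + (-21) = 30.744.
variance of R = a²·variance of W = (-1.12)²·289 = 362.5216 (the additive constant -21 does not affect variance).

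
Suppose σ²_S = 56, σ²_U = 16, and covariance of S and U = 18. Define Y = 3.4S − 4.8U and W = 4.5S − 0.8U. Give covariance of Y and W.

covariance of Y and W = 480.48

By bilinearity, covariance of Y and W = ac·σ²_S + bd·σ²_U + (ad+bc)·covariance of S and U, with a=3.4, b=-4.8, c=4.5, d=-0.8.
ac·σ²_S = 3.4·4.5·56 = 856.8
bd·σ²_U = (-4.8)·(-0.8)·16 = 61.44
(ad+bc)·covariance of S and U = (-24.32)·18 = -437.76
covariance of Y and W = 856.8 + 61.44 + (-437.76) = 480.48.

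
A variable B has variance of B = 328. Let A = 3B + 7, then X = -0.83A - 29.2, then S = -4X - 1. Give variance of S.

variance of S = 32538.1248

variance of A = 3²·328 = 2952.
variance of X = (-0.83)²·2952 = 2033.6328.
variance of S = (-4)²·2033.6328 = 32538.1248.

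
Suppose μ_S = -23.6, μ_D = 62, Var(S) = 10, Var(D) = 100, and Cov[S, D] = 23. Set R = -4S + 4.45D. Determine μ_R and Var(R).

μ_R = 370.3, Var(R) = 1321.45

μ_R = (-4)·μ_S + 4.45·μ_D = (-4)·(-23.6) + 4.45·62 = 370.3.
Var(R) = a²·Var(S) + b²·Var(D) + 2ab·Cov[S, D] with a = -4, b = 4.45.
= (-4)²·10 + 4.45²·100 + 2·(-4)·4.45·23
= 160 + 1980.25 + (-818.8) = 1321.45.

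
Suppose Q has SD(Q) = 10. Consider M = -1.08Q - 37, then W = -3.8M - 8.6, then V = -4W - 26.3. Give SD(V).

SD(M) = |-1.08|·10 = 10.8.
SD(W) = |-3.8|·10.8 = 41.04.
SD(V) = |-4|·41.04 = 164.16.

SD(V) = 164.16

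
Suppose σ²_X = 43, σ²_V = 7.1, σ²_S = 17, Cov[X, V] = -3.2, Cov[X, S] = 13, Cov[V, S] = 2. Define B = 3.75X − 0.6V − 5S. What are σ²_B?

σ²_B = a²·σ²_X + b²·σ²_V + c²·σ²_S + 2ab·Cov[X, V] + 2ac·Cov[X, S] + 2bc·Cov[V, S], with a = 3.75, b = -0.6, c = -5.
= 604.6875 + 2.556 + 425 + 14.4 + (-487.5) + 12
= 571.1435.

σ²_B = 571.1435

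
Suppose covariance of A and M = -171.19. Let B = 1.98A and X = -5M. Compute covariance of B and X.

covariance of B and X = 1694.781

covariance of B and X = a·c·covariance of A and M = 1.98·(-5)·(-171.19) = 1694.781. Additive constants drop out.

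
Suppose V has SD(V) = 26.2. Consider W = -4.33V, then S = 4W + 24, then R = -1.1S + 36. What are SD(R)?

SD(W) = |-4.33|·26.2 = 113.446.
SD(S) = |4|·113.446 = 453.784.
SD(R) = |-1.1|·453.784 = 499.1624.

SD(R) = 499.1624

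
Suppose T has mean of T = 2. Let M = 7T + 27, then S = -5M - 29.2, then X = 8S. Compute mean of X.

mean of M = 7·2 + 27 = 41.
mean of S = (-5)·41 + (-29.2) = -234.2.
mean of X = 8·(-234.2) = -1873.6.

mean of X = -1873.6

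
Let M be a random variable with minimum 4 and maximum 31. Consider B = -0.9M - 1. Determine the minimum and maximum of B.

a = -0.9 < 0, so order reverses: min(B) = a·max(M)+b = (-0.9)·31 + (-1) = -28.9; max(B) = a·min(M)+b = (-0.9)·4 + (-1) = -4.6.

min(B) = -28.9, max(B) = -4.6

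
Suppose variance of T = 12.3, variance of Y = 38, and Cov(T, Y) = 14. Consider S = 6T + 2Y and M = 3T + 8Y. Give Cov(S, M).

Cov(S, M) = 1585.4

By bilinearity, Cov(S, M) = ac·variance of T + bd·variance of Y + (ad+bc)·Cov(T, Y), with a=6, b=2, c=3, d=8.
ac·variance of T = 6·3·12.3 = 221.4
bd·variance of Y = 2·8·38 = 608
(ad+bc)·Cov(T, Y) = (54)·14 = 756
Cov(S, M) = 221.4 + 608 + 756 = 1585.4.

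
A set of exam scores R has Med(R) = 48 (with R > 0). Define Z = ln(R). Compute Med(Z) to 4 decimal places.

ln(R) is monotone on this domain, so Med(Z) = ln(48) ≈ 3.8712.

Med(Z) = 3.8712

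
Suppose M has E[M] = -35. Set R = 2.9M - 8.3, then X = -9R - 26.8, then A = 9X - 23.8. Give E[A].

E[A] = 8628.8

E[R] = 2.9·(-35) + (-8.3) = -109.8.
E[X] = (-9)·(-109.8) + (-26.8) = 961.4.
E[A] = 9·961.4 + (-23.8) = 8628.8.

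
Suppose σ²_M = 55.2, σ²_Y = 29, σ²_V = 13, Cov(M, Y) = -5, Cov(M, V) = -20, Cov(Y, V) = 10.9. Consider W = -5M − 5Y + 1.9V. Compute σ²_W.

σ²_W = 2074.83

σ²_W = a²·σ²_M + b²·σ²_Y + c²·σ²_V + 2ab·Cov(M, Y) + 2ac·Cov(M, V) + 2bc·Cov(Y, V), with a = -5, b = -5, c = 1.9.
= 1380 + 725 + 46.93 + (-250) + 380 + (-207.1)
= 2074.83.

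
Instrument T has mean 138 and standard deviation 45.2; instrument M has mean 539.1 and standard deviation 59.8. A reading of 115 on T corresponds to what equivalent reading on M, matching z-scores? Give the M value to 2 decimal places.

M = 508.67

z = (115 − 138)/45.2 ≈ -0.5088.
M = 539.1 + z·59.8 = 539.1 + (115 − 138)·59.8/45.2 ≈ 508.67.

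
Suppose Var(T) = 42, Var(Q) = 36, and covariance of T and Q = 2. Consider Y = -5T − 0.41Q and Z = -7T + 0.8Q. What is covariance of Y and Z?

covariance of Y and Z = 1455.932

By bilinearity, covariance of Y and Z = ac·Var(T) + bd·Var(Q) + (ad+bc)·covariance of T and Q, with a=-5, b=-0.41, c=-7, d=0.8.
ac·Var(T) = (-5)·(-7)·42 = 1470
bd·Var(Q) = (-0.41)·0.8·36 = -11.808
(ad+bc)·covariance of T and Q = (-1.13)·2 = -2.26
covariance of Y and Z = 1470 + (-11.808) + (-2.26) = 1455.932.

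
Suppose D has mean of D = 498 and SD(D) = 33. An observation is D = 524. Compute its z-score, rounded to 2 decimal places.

z = 0.79

z = (D − mean of D) / SD(D) = (524 − 498) / 33 ≈ 0.79.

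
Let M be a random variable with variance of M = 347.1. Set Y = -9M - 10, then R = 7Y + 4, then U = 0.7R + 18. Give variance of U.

variance of U = 675043.551

variance of Y = (-9)²·347.1 = 28115.1.
variance of R = 7²·28115.1 = 1377639.9.
variance of U = 0.7²·1377639.9 = 675043.551.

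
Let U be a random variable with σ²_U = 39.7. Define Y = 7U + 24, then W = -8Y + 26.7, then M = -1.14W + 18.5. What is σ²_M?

σ²_Y = 7²·39.7 = 1945.3.
σ²_W = (-8)²·1945.3 = 124499.2.
σ²_M = (-1.14)²·124499.2 = 161799.16032.

σ²_M = 161799.16032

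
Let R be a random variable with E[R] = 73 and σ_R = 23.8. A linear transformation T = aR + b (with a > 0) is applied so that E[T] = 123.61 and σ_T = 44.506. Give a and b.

a = 1.87, b = -12.9

σ_T = a·σ_R (a > 0), so a = 44.506/23.8 = 1.87.
E[T] = a·E[R] + b, so b = 123.61 − 1.87·73 = -12.9.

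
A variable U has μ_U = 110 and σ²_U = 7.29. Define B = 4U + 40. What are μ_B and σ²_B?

μ_B = 480, σ²_B = 116.64

B = 4U + 40 is linear with a = 4, b = 40.
μ_B = a·μ_U + b = 4·110 + 40 = 480.
σ²_B = a²·σ²_U = 4²·7.29 = 116.64 (the additive constant 40 does not affect variance).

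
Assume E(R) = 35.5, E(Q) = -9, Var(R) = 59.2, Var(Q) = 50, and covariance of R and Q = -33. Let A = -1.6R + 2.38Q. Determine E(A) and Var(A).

E(A) = -78.22, Var(A) = 686.1

E(A) = (-1.6)·E(R) + 2.38·E(Q) = (-1.6)·35.5 + 2.38·(-9) = -78.22.
Var(A) = a²·Var(R) + b²·Var(Q) + 2ab·covariance of R and Q with a = -1.6, b = 2.38.
= (-1.6)²·59.2 + 2.38²·50 + 2·(-1.6)·2.38·(-33)
= 151.552 + 283.22 + 251.328 = 686.1.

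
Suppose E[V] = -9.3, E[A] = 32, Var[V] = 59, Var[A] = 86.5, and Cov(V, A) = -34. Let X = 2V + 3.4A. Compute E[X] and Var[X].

E[X] = 2·E[V] + 3.4·E[A] = 2·(-9.3) + 3.4·32 = 90.2.
Var[X] = a²·Var[V] + b²·Var[A] + 2ab·Cov(V, A) with a = 2, b = 3.4.
= 2²·59 + 3.4²·86.5 + 2·2·3.4·(-34)
= 236 + 999.94 + (-462.4) = 773.54.

E[X] = 90.2, Var[X] = 773.54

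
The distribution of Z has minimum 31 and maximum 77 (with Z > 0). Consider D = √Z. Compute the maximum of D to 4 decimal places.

max(D) = 8.775

√Z is increasing on this domain, so max(D) comes from max(Z) = 77: max(D) = √(77) ≈ 8.775.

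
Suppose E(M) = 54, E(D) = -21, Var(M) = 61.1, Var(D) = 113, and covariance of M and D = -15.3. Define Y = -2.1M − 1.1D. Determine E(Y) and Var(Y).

E(Y) = -90.3, Var(Y) = 335.495

E(Y) = (-2.1)·E(M) + (-1.1)·E(D) = (-2.1)·54 + (-1.1)·(-21) = -90.3.
Var(Y) = a²·Var(M) + b²·Var(D) + 2ab·covariance of M and D with a = -2.1, b = -1.1.
= (-2.1)²·61.1 + (-1.1)²·113 + 2·(-2.1)·(-1.1)·(-15.3)
= 269.451 + 136.73 + (-70.686) = 335.495.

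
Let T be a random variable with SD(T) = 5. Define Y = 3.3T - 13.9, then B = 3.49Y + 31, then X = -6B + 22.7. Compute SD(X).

SD(Y) = |3.3|·5 = 16.5.
SD(B) = |3.49|·16.5 = 57.585.
SD(X) = |-6|·57.585 = 345.51.

SD(X) = 345.51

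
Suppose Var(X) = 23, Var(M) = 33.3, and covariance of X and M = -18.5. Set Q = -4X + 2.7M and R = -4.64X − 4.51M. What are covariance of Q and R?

By bilinearity, covariance of Q and R = ac·Var(X) + bd·Var(M) + (ad+bc)·covariance of X and M, with a=-4, b=2.7, c=-4.64, d=-4.51.
ac·Var(X) = (-4)·(-4.64)·23 = 426.88
bd·Var(M) = 2.7·(-4.51)·33.3 = -405.4941
(ad+bc)·covariance of X and M = (5.512)·(-18.5) = -101.972
covariance of Q and R = 426.88 + (-405.4941) + (-101.972) = -80.5861.

covariance of Q and R = -80.5861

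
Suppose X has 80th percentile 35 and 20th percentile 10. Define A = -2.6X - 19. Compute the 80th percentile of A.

Since a = -2.6 < 0 the transformation is decreasing, reversing order: the 80th percentile of A corresponds to the 20th percentile of X.
So P_{80}(A) = a·P_{20}(X) + b = (-2.6)·10 + (-19) = -45.

80th percentile of A = -45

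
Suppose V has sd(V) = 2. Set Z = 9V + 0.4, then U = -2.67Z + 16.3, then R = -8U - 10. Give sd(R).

sd(Z) = |9|·2 = 18.
sd(U) = |-2.67|·18 = 48.06.
sd(R) = |-8|·48.06 = 384.48.

sd(R) = 384.48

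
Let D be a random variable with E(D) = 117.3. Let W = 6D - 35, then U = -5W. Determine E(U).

E(W) = 6·117.3 + (-35) = 668.8.
E(U) = (-5)·668.8 = -3344.

E(U) = -3344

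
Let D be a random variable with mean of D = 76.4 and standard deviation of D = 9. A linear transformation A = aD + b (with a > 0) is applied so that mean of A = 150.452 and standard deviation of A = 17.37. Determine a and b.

standard deviation of A = a·standard deviation of D (a > 0), so a = 17.37/9 = 1.93.
mean of A = a·mean of D + b, so b = 150.452 − 1.93·76.4 = 3.

a = 1.93, b = 3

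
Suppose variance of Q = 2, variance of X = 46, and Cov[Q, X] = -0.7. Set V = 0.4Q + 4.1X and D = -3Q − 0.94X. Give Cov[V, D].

Cov[V, D] = -170.8108

By bilinearity, Cov[V, D] = ac·variance of Q + bd·variance of X + (ad+bc)·Cov[Q, X], with a=0.4, b=4.1, c=-3, d=-0.94.
ac·variance of Q = 0.4·(-3)·2 = -2.4
bd·variance of X = 4.1·(-0.94)·46 = -177.284
(ad+bc)·Cov[Q, X] = (-12.676)·(-0.7) = 8.8732
Cov[V, D] = -2.4 + (-177.284) + 8.8732 = -170.8108.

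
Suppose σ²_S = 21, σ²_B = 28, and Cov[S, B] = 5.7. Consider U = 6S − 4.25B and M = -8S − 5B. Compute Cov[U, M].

By bilinearity, Cov[U, M] = ac·σ²_S + bd·σ²_B + (ad+bc)·Cov[S, B], with a=6, b=-4.25, c=-8, d=-5.
ac·σ²_S = 6·(-8)·21 = -1008
bd·σ²_B = (-4.25)·(-5)·28 = 595
(ad+bc)·Cov[S, B] = (4)·5.7 = 22.8
Cov[U, M] = -1008 + 595 + 22.8 = -390.2.

Cov[U, M] = -390.2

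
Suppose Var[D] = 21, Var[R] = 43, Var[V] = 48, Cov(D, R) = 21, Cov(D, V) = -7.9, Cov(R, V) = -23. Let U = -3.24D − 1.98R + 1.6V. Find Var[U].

Var[U] = 1008.9804

Var[U] = a²·Var[D] + b²·Var[R] + c²·Var[V] + 2ab·Cov(D, R) + 2ac·Cov(D, V) + 2bc·Cov(R, V), with a = -3.24, b = -1.98, c = 1.6.
= 220.4496 + 168.5772 + 122.88 + 269.4384 + 81.9072 + 145.728
= 1008.9804.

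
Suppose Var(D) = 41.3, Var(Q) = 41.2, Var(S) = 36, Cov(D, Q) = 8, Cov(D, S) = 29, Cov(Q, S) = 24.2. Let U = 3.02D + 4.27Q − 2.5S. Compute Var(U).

Var(U) = a²·Var(D) + b²·Var(Q) + c²·Var(S) + 2ab·Cov(D, Q) + 2ac·Cov(D, S) + 2bc·Cov(Q, S), with a = 3.02, b = 4.27, c = -2.5.
= 376.67252 + 751.19548 + 225 + 206.3264 + (-437.9) + (-516.67)
= 604.6244.

Var(U) = 604.6244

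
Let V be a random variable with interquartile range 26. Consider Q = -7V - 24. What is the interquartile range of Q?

IQR(Q) = 182

Under Q = aV + b, IQR(Q) = |a|·IQR(V) = |-7|·26 = 182 (shifts cancel; spread scales by |a|).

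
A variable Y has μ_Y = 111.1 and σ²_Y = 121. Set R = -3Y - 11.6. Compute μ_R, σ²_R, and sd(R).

μ_R = -344.9, σ²_R = 1089, sd(R) = 33

R = -3Y - 11.6 is linear with a = -3, b = -11.6.
μ_R = a·μ_Y + b = (-3)·111.1 + (-11.6) = -344.9.
σ²_R = a²·σ²_Y = (-3)²·121 = 1089 (the additive constant -11.6 does not affect variance).
sd(Y) = √121 = 11.
sd(R) = |a|·sd(Y) = |-3|·11 = 33.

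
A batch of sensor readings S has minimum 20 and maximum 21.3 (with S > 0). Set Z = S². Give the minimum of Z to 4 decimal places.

min(Z) = 400

S² is increasing on this domain, so min(Z) comes from min(S) = 20: min(Z) = square(20) = 400.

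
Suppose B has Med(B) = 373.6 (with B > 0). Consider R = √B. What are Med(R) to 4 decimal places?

√B is monotone on this domain, so Med(R) = √(373.6) ≈ 19.3287.

Med(R) = 19.3287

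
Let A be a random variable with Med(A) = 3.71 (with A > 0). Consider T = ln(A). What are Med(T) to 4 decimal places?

ln(A) is monotone on this domain, so Med(T) = ln(3.71) ≈ 1.311.

Med(T) = 1.311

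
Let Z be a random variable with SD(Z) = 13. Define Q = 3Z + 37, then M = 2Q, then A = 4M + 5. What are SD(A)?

SD(A) = 312

SD(Q) = |3|·13 = 39.
SD(M) = |2|·39 = 78.
SD(A) = |4|·78 = 312.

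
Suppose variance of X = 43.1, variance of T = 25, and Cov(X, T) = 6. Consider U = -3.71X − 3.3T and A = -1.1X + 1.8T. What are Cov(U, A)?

Cov(U, A) = 9.1031

By bilinearity, Cov(U, A) = ac·variance of X + bd·variance of T + (ad+bc)·Cov(X, T), with a=-3.71, b=-3.3, c=-1.1, d=1.8.
ac·variance of X = (-3.71)·(-1.1)·43.1 = 175.8911
bd·variance of T = (-3.3)·1.8·25 = -148.5
(ad+bc)·Cov(X, T) = (-3.048)·6 = -18.288
Cov(U, A) = 175.8911 + (-148.5) + (-18.288) = 9.1031.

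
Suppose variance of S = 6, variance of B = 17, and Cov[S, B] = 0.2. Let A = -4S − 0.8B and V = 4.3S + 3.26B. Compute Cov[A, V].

Cov[A, V] = -150.832

By bilinearity, Cov[A, V] = ac·variance of S + bd·variance of B + (ad+bc)·Cov[S, B], with a=-4, b=-0.8, c=4.3, d=3.26.
ac·variance of S = (-4)·4.3·6 = -103.2
bd·variance of B = (-0.8)·3.26·17 = -44.336
(ad+bc)·Cov[S, B] = (-16.48)·0.2 = -3.296
Cov[A, V] = -103.2 + (-44.336) + (-3.296) = -150.832.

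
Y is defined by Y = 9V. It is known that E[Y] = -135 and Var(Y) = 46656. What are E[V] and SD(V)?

E[V] = -15, SD(V) = 24

From Y = 9V: E[Y] = a·E[V] + b, so E[V] = (E[Y] − b)/a = (-135 − 0)/9 = -15.
SD(Y) = √46656 = 216.
SD(Y) = |a|·SD(V), so SD(V) = 216/|9| = 24.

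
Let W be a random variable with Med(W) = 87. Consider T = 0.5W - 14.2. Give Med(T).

A linear map preserves order up to sign, so Med(T) = a·Med(W) + b = 0.5·87 + (-14.2) = 29.3.

Med(T) = 29.3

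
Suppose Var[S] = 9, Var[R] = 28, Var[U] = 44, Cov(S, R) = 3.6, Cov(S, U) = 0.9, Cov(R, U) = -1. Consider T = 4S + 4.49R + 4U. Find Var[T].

Var[T] = a²·Var[S] + b²·Var[R] + c²·Var[U] + 2ab·Cov(S, R) + 2ac·Cov(S, U) + 2bc·Cov(R, U), with a = 4, b = 4.49, c = 4.
= 144 + 564.4828 + 704 + 129.312 + 28.8 + (-35.92)
= 1534.6748.

Var[T] = 1534.6748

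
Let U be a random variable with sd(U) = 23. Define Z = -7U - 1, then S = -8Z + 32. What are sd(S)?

sd(Z) = |-7|·23 = 161.
sd(S) = |-8|·161 = 1288.

sd(S) = 1288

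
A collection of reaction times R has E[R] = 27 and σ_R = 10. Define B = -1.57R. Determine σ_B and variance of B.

B = -1.57R is linear with a = -1.57, b = 0.
σ_B = |a|·σ_R = |-1.57|·10 = 15.7.
variance of R = 10² = 100.
variance of B = a²·variance of R = (-1.57)²·100 = 246.49.

σ_B = 15.7, variance of B = 246.49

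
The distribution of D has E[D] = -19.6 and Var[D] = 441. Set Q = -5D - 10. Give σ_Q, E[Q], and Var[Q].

Q = -5D - 10 is linear with a = -5, b = -10.
σ_D = √441 = 21.
σ_Q = |a|·σ_D = |-5|·21 = 105.
E[Q] = a·E[D] + b = (-5)·(-19.6) + (-10) = 88.
Var[Q] = a²·Var[D] = (-5)²·441 = 11025 (the additive constant -10 does not affect variance).

σ_Q = 105, E[Q] = 88, Var[Q] = 11025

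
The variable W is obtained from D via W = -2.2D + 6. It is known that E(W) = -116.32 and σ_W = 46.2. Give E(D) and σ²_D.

From W = -2.2D + 6: E(W) = a·E(D) + b, so E(D) = (E(W) − b)/a = (-116.32 − 6)/(-2.2) = 55.6.
σ²_W = 46.2² = 2134.44.
σ²_W = a²·σ²_D, so σ²_D = 2134.44/(-2.2)² = 441.

E(D) = 55.6, σ²_D = 441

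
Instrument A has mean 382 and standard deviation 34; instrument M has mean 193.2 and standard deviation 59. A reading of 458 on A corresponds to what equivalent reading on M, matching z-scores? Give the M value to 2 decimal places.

M = 325.08

z = (458 − 382)/34 ≈ 2.2353.
M = 193.2 + z·59 = 193.2 + (458 − 382)·59/34 ≈ 325.08.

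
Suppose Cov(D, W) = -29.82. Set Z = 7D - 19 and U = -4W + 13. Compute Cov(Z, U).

Cov(Z, U) = a·c·Cov(D, W) = 7·(-4)·(-29.82) = 834.96. Additive constants drop out.

Cov(Z, U) = 834.96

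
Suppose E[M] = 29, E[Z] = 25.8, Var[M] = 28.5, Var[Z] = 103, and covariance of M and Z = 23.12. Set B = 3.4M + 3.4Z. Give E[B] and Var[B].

E[B] = 3.4·E[M] + 3.4·E[Z] = 3.4·29 + 3.4·25.8 = 186.32.
Var[B] = a²·Var[M] + b²·Var[Z] + 2ab·covariance of M and Z with a = 3.4, b = 3.4.
= 3.4²·28.5 + 3.4²·103 + 2·3.4·3.4·23.12
= 329.46 + 1190.68 + 534.5344 = 2054.6744.

E[B] = 186.32, Var[B] = 2054.6744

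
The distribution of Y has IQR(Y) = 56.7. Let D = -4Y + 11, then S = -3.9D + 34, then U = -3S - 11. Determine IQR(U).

IQR(D) = |-4|·56.7 = 226.8.
IQR(S) = |-3.9|·226.8 = 884.52.
IQR(U) = |-3|·884.52 = 2653.56.

IQR(U) = 2653.56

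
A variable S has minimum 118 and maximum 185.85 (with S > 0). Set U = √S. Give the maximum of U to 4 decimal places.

√S is increasing on this domain, so max(U) comes from max(S) = 185.85: max(U) = √(185.85) ≈ 13.6327.

max(U) = 13.6327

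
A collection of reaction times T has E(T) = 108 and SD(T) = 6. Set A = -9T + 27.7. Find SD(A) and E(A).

SD(A) = 54, E(A) = -944.3

A = -9T + 27.7 is linear with a = -9, b = 27.7.
SD(A) = |a|·SD(T) = |-9|·6 = 54.
E(A) = a·E(T) + b = (-9)·108 + 27.7 = -944.3.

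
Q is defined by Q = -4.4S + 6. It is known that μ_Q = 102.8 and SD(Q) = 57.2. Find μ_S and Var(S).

From Q = -4.4S + 6: μ_Q = a·μ_S + b, so μ_S = (μ_Q − b)/a = (102.8 − 6)/(-4.4) = -22.
Var(Q) = 57.2² = 3271.84.
Var(Q) = a²·Var(S), so Var(S) = 3271.84/(-4.4)² = 169.

μ_S = -22, Var(S) = 169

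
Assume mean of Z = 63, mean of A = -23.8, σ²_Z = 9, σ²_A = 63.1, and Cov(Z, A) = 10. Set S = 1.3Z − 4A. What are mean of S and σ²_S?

mean of S = 1.3·mean of Z + (-4)·mean of A = 1.3·63 + (-4)·(-23.8) = 177.1.
σ²_S = a²·σ²_Z + b²·σ²_A + 2ab·Cov(Z, A) with a = 1.3, b = -4.
= 1.3²·9 + (-4)²·63.1 + 2·1.3·(-4)·10
= 15.21 + 1009.6 + (-104) = 920.81.

mean of S = 177.1, σ²_S = 920.81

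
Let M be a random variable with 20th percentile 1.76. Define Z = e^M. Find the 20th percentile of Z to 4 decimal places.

e^M is increasing, so P_{20}(Z) = g(P_{20}(M)) ≈ 5.8124.

20th percentile of Z = 5.8124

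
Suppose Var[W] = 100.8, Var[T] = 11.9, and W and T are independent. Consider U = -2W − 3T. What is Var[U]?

Var[U] = a²·Var[W] + b²·Var[T] + 2ab·Cov(W, T) with a = -2, b = -3.
Independence gives Cov(W, T) = 0.
= (-2)²·100.8 + (-3)²·11.9 + 2·(-2)·(-3)·0
= 403.2 + 107.1 + 0 = 510.3.

Var[U] = 510.3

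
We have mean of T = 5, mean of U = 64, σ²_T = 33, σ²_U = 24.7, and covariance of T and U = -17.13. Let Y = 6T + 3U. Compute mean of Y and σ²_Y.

mean of Y = 222, σ²_Y = 793.62

mean of Y = 6·mean of T + 3·mean of U = 6·5 + 3·64 = 222.
σ²_Y = a²·σ²_T + b²·σ²_U + 2ab·covariance of T and U with a = 6, b = 3.
= 6²·33 + 3²·24.7 + 2·6·3·(-17.13)
= 1188 + 222.3 + (-616.68) = 793.62.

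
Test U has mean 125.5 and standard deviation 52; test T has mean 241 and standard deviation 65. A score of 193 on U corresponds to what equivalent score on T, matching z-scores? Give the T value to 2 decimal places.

z = (193 − 125.5)/52 ≈ 1.2981.
T = 241 + z·65 = 241 + (193 − 125.5)·65/52 ≈ 325.38.

T = 325.38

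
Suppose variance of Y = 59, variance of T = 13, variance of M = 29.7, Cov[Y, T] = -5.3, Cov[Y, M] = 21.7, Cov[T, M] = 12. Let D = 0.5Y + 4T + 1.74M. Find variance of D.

variance of D = a²·variance of Y + b²·variance of T + c²·variance of M + 2ab·Cov[Y, T] + 2ac·Cov[Y, M] + 2bc·Cov[T, M], with a = 0.5, b = 4, c = 1.74.
= 14.75 + 208 + 89.91972 + (-21.2) + 37.758 + 167.04
= 496.26772.

variance of D = 496.26772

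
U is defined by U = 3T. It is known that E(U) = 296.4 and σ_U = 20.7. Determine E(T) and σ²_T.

E(T) = 98.8, σ²_T = 47.61

From U = 3T: E(U) = a·E(T) + b, so E(T) = (E(U) − b)/a = (296.4 − 0)/3 = 98.8.
σ²_U = 20.7² = 428.49.
σ²_U = a²·σ²_T, so σ²_T = 428.49/3² = 47.61.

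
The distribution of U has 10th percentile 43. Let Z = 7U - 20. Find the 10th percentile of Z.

10th percentile of Z = 281

Since a = 7 > 0 the transformation is increasing, so the 10th percentile of Z = a·(P_{10} of U) + b = 7·43 + (-20) = 281.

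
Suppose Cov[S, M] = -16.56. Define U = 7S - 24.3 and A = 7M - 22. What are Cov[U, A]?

Cov[U, A] = a·c·Cov[S, M] = 7·7·(-16.56) = -811.44. Additive constants drop out.

Cov[U, A] = -811.44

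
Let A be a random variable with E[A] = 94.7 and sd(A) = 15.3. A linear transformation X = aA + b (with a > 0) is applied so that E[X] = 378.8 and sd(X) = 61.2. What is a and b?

a = 4, b = 0

sd(X) = a·sd(A) (a > 0), so a = 61.2/15.3 = 4.
E[X] = a·E[A] + b, so b = 378.8 − 4·94.7 = 0.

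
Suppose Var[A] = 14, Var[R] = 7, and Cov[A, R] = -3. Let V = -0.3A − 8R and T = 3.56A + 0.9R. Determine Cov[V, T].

By bilinearity, Cov[V, T] = ac·Var[A] + bd·Var[R] + (ad+bc)·Cov[A, R], with a=-0.3, b=-8, c=3.56, d=0.9.
ac·Var[A] = (-0.3)·3.56·14 = -14.952
bd·Var[R] = (-8)·0.9·7 = -50.4
(ad+bc)·Cov[A, R] = (-28.75)·(-3) = 86.25
Cov[V, T] = -14.952 + (-50.4) + 86.25 = 20.898.

Cov[V, T] = 20.898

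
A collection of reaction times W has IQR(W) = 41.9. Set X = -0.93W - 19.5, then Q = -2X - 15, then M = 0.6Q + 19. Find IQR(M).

IQR(X) = |-0.93|·41.9 = 38.967.
IQR(Q) = |-2|·38.967 = 77.934.
IQR(M) = |0.6|·77.934 = 46.7604.

IQR(M) = 46.7604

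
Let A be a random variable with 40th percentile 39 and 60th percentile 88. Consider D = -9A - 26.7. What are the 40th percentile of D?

Since a = -9 < 0 the transformation is decreasing, reversing order: the 40th percentile of D corresponds to the 60th percentile of A.
So P_{40}(D) = a·P_{60}(A) + b = (-9)·88 + (-26.7) = -818.7.

40th percentile of D = -818.7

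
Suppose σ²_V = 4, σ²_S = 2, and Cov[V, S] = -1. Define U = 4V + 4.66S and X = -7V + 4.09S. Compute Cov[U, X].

Cov[U, X] = -57.6212

By bilinearity, Cov[U, X] = ac·σ²_V + bd·σ²_S + (ad+bc)·Cov[V, S], with a=4, b=4.66, c=-7, d=4.09.
ac·σ²_V = 4·(-7)·4 = -112
bd·σ²_S = 4.66·4.09·2 = 38.1188
(ad+bc)·Cov[V, S] = (-16.26)·(-1) = 16.26
Cov[U, X] = -112 + 38.1188 + 16.26 = -57.6212.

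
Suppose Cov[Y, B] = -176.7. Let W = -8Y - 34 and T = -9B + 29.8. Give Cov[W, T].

Cov[W, T] = a·c·Cov[Y, B] = (-8)·(-9)·(-176.7) = -12722.4. Additive constants drop out.

Cov[W, T] = -12722.4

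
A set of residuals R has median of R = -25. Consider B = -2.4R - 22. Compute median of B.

A linear map preserves order up to sign, so median of B = a·median of R + b = (-2.4)·(-25) + (-22) = 38.

median of B = 38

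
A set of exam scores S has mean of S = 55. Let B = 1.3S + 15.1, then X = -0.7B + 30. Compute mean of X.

mean of X = -30.62

mean of B = 1.3·55 + 15.1 = 86.6.
mean of X = (-0.7)·86.6 + 30 = -30.62.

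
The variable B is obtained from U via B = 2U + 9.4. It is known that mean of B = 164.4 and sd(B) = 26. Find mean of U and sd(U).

mean of U = 77.5, sd(U) = 13

From B = 2U + 9.4: mean of B = a·mean of U + b, so mean of U = (mean of B − b)/a = (164.4 − 9.4)/2 = 77.5.
sd(B) = |a|·sd(U), so sd(U) = 26/|2| = 13.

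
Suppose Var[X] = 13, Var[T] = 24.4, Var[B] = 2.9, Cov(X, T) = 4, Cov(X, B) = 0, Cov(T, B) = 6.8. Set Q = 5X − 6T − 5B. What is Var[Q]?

Var[Q] = a²·Var[X] + b²·Var[T] + c²·Var[B] + 2ab·Cov(X, T) + 2ac·Cov(X, B) + 2bc·Cov(T, B), with a = 5, b = -6, c = -5.
= 325 + 878.4 + 72.5 + (-240) + 0 + 408
= 1443.9.

Var[Q] = 1443.9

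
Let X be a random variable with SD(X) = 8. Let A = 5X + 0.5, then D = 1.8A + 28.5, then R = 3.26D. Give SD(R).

SD(A) = |5|·8 = 40.
SD(D) = |1.8|·40 = 72.
SD(R) = |3.26|·72 = 234.72.

SD(R) = 234.72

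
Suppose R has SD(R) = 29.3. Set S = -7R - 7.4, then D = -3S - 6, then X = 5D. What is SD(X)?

SD(X) = 3076.5

SD(S) = |-7|·29.3 = 205.1.
SD(D) = |-3|·205.1 = 615.3.
SD(X) = |5|·615.3 = 3076.5.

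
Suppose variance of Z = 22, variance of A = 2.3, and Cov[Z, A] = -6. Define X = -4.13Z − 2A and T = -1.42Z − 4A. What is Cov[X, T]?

By bilinearity, Cov[X, T] = ac·variance of Z + bd·variance of A + (ad+bc)·Cov[Z, A], with a=-4.13, b=-2, c=-1.42, d=-4.
ac·variance of Z = (-4.13)·(-1.42)·22 = 129.0212
bd·variance of A = (-2)·(-4)·2.3 = 18.4
(ad+bc)·Cov[Z, A] = (19.36)·(-6) = -116.16
Cov[X, T] = 129.0212 + 18.4 + (-116.16) = 31.2612.

Cov[X, T] = 31.2612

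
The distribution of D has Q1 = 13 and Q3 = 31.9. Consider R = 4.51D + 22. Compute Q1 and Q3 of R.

a = 4.51 > 0: Q1(R) = a·Q1(D)+b = 80.63, Q3(R) = a·Q3(D)+b = 165.869.

Q1(R) = 80.63, Q3(R) = 165.869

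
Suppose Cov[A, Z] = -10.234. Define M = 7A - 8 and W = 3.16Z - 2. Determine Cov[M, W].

Cov[M, W] = a·c·Cov[A, Z] = 7·3.16·(-10.234) = -226.37608. Additive constants drop out.

Cov[M, W] = -226.37608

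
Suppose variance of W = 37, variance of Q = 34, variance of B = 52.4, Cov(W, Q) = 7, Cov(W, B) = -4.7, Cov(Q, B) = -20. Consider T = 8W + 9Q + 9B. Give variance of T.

variance of T = a²·variance of W + b²·variance of Q + c²·variance of B + 2ab·Cov(W, Q) + 2ac·Cov(W, B) + 2bc·Cov(Q, B), with a = 8, b = 9, c = 9.
= 2368 + 2754 + 4244.4 + 1008 + (-676.8) + (-3240)
= 6457.6.

variance of T = 6457.6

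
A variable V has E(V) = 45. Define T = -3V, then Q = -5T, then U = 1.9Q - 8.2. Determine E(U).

E(U) = 1274.3

E(T) = (-3)·45 = -135.
E(Q) = (-5)·(-135) = 675.
E(U) = 1.9·675 + (-8.2) = 1274.3.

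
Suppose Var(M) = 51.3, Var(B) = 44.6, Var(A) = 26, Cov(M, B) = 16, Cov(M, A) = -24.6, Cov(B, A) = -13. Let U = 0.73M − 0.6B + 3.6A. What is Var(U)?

Var(U) = a²·Var(M) + b²·Var(B) + c²·Var(A) + 2ab·Cov(M, B) + 2ac·Cov(M, A) + 2bc·Cov(B, A), with a = 0.73, b = -0.6, c = 3.6.
= 27.33777 + 16.056 + 336.96 + (-14.016) + (-129.2976) + 56.16
= 293.20017.

Var(U) = 293.20017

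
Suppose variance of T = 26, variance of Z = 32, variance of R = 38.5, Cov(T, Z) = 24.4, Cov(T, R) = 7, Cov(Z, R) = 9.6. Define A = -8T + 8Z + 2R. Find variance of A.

variance of A = a²·variance of T + b²·variance of Z + c²·variance of R + 2ab·Cov(T, Z) + 2ac·Cov(T, R) + 2bc·Cov(Z, R), with a = -8, b = 8, c = 2.
= 1664 + 2048 + 154 + (-3123.2) + (-224) + 307.2
= 826.

variance of A = 826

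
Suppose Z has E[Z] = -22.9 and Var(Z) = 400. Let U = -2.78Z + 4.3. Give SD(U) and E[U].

U = -2.78Z + 4.3 is linear with a = -2.78, b = 4.3.
SD(Z) = √400 = 20.
SD(U) = |a|·SD(Z) = |-2.78|·20 = 55.6.
E[U] = a·E[Z] + b = (-2.78)·(-22.9) + 4.3 = 67.962.

SD(U) = 55.6, E[U] = 67.962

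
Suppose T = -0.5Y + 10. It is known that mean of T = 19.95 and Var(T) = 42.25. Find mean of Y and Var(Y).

mean of Y = -19.9, Var(Y) = 169

From T = -0.5Y + 10: mean of T = a·mean of Y + b, so mean of Y = (mean of T − b)/a = (19.95 − 10)/(-0.5) = -19.9.
Var(T) = a²·Var(Y), so Var(Y) = 42.25/(-0.5)² = 169.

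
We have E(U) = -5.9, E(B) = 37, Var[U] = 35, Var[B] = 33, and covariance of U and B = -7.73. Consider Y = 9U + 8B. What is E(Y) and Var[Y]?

E(Y) = 242.9, Var[Y] = 3833.88

E(Y) = 9·E(U) + 8·E(B) = 9·(-5.9) + 8·37 = 242.9.
Var[Y] = a²·Var[U] + b²·Var[B] + 2ab·covariance of U and B with a = 9, b = 8.
= 9²·35 + 8²·33 + 2·9·8·(-7.73)
= 2835 + 2112 + (-1113.12) = 3833.88.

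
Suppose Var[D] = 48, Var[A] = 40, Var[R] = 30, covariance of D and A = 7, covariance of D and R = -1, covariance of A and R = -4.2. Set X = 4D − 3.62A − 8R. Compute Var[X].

Var[X] = 2830.192

Var[X] = a²·Var[D] + b²·Var[A] + c²·Var[R] + 2ab·covariance of D and A + 2ac·covariance of D and R + 2bc·covariance of A and R, with a = 4, b = -3.62, c = -8.
= 768 + 524.176 + 1920 + (-202.72) + 64 + (-243.264)
= 2830.192.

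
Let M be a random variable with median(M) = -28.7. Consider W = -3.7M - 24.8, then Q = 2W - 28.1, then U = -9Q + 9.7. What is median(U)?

median(U) = -1202.42

median(W) = (-3.7)·(-28.7) + (-24.8) = 81.39.
median(Q) = 2·81.39 + (-28.1) = 134.68.
median(U) = (-9)·134.68 + 9.7 = -1202.42.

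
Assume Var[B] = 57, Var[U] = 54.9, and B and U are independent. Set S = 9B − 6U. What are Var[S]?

Var[S] = 6593.4

Var[S] = a²·Var[B] + b²·Var[U] + 2ab·Cov[B, U] with a = 9, b = -6.
Independence gives Cov[B, U] = 0.
= 9²·57 + (-6)²·54.9 + 2·9·(-6)·0
= 4617 + 1976.4 + 0 = 6593.4.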